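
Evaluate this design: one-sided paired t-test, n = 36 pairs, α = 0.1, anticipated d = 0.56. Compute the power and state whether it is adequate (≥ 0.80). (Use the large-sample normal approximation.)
Power ≈ 0.98; the study is adequately powered (power ≥ 0.80)

Power calculation (paired t-test, normal approximation):
z_β = d · √n - z_α
z_β = 0.56 · √36 - 1.282
z_β = 0.56 · 6.000 - 1.282
z_β = 2.078

Power = Φ(z_β) = Φ(2.078) ≈ 0.981

Effect size d = 0.56 is medium by Cohen's convention (0.2/0.5/0.8).

Threshold: power ≥ 0.80 is conventionally adequate.
Power ≈ 0.98 → the study is adequately powered (power ≥ 0.80).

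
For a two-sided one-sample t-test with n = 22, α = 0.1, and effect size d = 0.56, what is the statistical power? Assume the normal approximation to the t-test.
Power ≈ 0.84

Power calculation (one-sample t-test, normal approximation):
z_β = d · √n - z_{α/2}
z_β = 0.56 · √22 - 1.645
z_β = 0.56 · 4.690 - 1.645
z_β = 0.982

Power = Φ(z_β) = Φ(0.982) ≈ 0.837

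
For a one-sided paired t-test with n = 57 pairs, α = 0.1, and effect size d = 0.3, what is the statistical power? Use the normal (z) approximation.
Power ≈ 0.84

Power calculation (paired t-test, normal approximation):
z_β = d · √n - z_α
z_β = 0.3 · √57 - 1.282
z_β = 0.3 · 7.550 - 1.282
z_β = 0.983

Power = Φ(z_β) = Φ(0.983) ≈ 0.837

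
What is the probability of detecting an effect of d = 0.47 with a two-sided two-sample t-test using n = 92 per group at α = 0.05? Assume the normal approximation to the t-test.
Power ≈ 0.89

Power calculation (two-sample t-test, normal approximation):
z_β = d · √(n/2) - z_{α/2}
z_β = 0.47 · √(92/2) - 1.960
z_β = 0.47 · 6.782 - 1.960
z_β = 1.228

Power = Φ(z_β) = Φ(1.228) ≈ 0.890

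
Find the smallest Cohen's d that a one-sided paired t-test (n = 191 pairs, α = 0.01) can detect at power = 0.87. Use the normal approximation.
d ≈ 0.25

Minimum detectable effect (paired t-test, normal approximation):
d = (z_α + z_β) / √n
d = (2.326 + 1.126) / √191
d = 3.453 / 13.820
d ≈ 0.25

By Cohen's convention (0.2 small / 0.5 medium / 0.8 large): small effect.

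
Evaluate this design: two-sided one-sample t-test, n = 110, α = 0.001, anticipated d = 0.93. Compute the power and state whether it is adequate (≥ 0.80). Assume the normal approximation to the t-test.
Power ≈ 1.00; the study is adequately powered (power ≥ 0.80)

Power calculation (one-sample t-test, normal approximation):
z_β = d · √n - z_{α/2}
z_β = 0.93 · √110 - 3.291
z_β = 0.93 · 10.488 - 3.291
z_β = 6.463

Power = Φ(z_β) = Φ(6.463) ≈ 1.000

Effect size d = 0.93 is large by Cohen's convention (0.2/0.5/0.8).

Threshold: power ≥ 0.80 is conventionally adequate.
Power ≈ 1.00 → the study is adequately powered (power ≥ 0.80).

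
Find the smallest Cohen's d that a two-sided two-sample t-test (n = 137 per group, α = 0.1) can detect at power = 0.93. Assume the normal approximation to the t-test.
d ≈ 0.38

Minimum detectable effect (two-sample t-test, normal approximation):
d = (z_{α/2} + z_β) / √(n/2)
d = (1.645 + 1.476) / √(137/2)
d = 3.121 / 8.276
d ≈ 0.38

By Cohen's convention (0.2 small / 0.5 medium / 0.8 large): small effect.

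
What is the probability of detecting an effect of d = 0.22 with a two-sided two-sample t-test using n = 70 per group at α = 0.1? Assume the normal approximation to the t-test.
Power ≈ 0.37

Power calculation (two-sample t-test, normal approximation):
z_β = d · √(n/2) - z_{α/2}
z_β = 0.22 · √(70/2) - 1.645
z_β = 0.22 · 5.916 - 1.645
z_β = -0.343

Power = Φ(z_β) = Φ(-0.343) ≈ 0.366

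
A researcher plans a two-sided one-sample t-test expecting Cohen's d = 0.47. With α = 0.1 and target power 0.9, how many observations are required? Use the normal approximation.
n = 39

Sample size formula (one-sample t-test, normal approximation):
n = ((z_{α/2} + z_β) / d)²

z_{α/2} = 1.645 (for α = 0.1, two-sided)
z_β = 1.282 (for power = 0.9)
d = 0.47

n = ((1.645 + 1.282) / 0.47)²
n = (6.228)²
n ≈ 38.79
Round up to the next whole number: n = 39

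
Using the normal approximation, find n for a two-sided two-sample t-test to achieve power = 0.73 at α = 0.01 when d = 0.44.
n = 106 per group

Sample size formula (two-sample t-test, normal approximation):
n = 2 · ((z_{α/2} + z_β) / d)²

z_{α/2} = 2.576 (for α = 0.01, two-sided)
z_β = 0.613 (for power = 0.73)
d = 0.44

n = 2 · ((2.576 + 0.613) / 0.44)²
n = 2 · (7.248)²
n ≈ 105.07
Round up to the next whole number: n = 106 per group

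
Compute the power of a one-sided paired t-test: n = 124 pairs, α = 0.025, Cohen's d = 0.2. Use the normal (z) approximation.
Power ≈ 0.61

Power calculation (paired t-test, normal approximation):
z_β = d · √n - z_α
z_β = 0.2 · √124 - 1.960
z_β = 0.2 · 11.136 - 1.960
z_β = 0.267

Power = Φ(z_β) = Φ(0.267) ≈ 0.605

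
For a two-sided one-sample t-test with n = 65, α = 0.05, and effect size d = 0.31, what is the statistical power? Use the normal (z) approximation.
Power ≈ 0.71

Power calculation (one-sample t-test, normal approximation):
z_β = d · √n - z_{α/2}
z_β = 0.31 · √65 - 1.960
z_β = 0.31 · 8.062 - 1.960
z_β = 0.539

Power = Φ(z_β) = Φ(0.539) ≈ 0.705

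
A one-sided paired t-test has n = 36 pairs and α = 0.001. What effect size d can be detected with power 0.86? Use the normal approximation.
d ≈ 0.70

Minimum detectable effect (paired t-test, normal approximation):
d = (z_α + z_β) / √n
d = (3.090 + 1.080) / √36
d = 4.171 / 6.000
d ≈ 0.70

By Cohen's convention (0.2 small / 0.5 medium / 0.8 large): medium effect.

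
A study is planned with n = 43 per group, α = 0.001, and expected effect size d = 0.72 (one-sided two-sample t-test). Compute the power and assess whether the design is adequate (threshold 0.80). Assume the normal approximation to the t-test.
Power ≈ 0.60; the study is underpowered (power < 0.80)

Power calculation (two-sample t-test, normal approximation):
z_β = d · √(n/2) - z_α
z_β = 0.72 · √(43/2) - 3.090
z_β = 0.72 · 4.637 - 3.090
z_β = 0.248

Power = Φ(z_β) = Φ(0.248) ≈ 0.598

Effect size d = 0.72 is medium by Cohen's convention (0.2/0.5/0.8).

Threshold: power ≥ 0.80 is conventionally adequate.
Power ≈ 0.60 → the study is underpowered (power < 0.80).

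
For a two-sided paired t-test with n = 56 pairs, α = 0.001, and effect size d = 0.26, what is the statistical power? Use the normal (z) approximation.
Power ≈ 0.09

Power calculation (paired t-test, normal approximation):
z_β = d · √n - z_{α/2}
z_β = 0.26 · √56 - 3.291
z_β = 0.26 · 7.483 - 3.291
z_β = -1.345

Power = Φ(z_β) = Φ(-1.345) ≈ 0.089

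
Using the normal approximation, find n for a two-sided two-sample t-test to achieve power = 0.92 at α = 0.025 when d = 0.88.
n = 35 per group

Sample size formula (two-sample t-test, normal approximation):
n = 2 · ((z_{α/2} + z_β) / d)²

z_{α/2} = 2.241 (for α = 0.025, two-sided)
z_β = 1.405 (for power = 0.92)
d = 0.88

n = 2 · ((2.241 + 1.405) / 0.88)²
n = 2 · (4.143)²
n ≈ 34.33
Round up to the next whole number: n = 35 per group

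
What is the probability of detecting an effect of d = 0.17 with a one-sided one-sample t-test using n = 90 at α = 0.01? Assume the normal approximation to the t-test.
Power ≈ 0.24

Power calculation (one-sample t-test, normal approximation):
z_β = d · √n - z_α
z_β = 0.17 · √90 - 2.326
z_β = 0.17 · 9.487 - 2.326
z_β = -0.714

Power = Φ(z_β) = Φ(-0.714) ≈ 0.238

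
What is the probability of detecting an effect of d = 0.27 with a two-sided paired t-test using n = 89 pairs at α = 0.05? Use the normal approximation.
Power ≈ 0.72

Power calculation (paired t-test, normal approximation):
z_β = d · √n - z_{α/2}
z_β = 0.27 · √89 - 1.960
z_β = 0.27 · 9.434 - 1.960
z_β = 0.587

Power = Φ(z_β) = Φ(0.587) ≈ 0.721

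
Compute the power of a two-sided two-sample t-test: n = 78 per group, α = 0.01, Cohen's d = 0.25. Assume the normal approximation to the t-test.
Power ≈ 0.16

Power calculation (two-sample t-test, normal approximation):
z_β = d · √(n/2) - z_{α/2}
z_β = 0.25 · √(78/2) - 2.576
z_β = 0.25 · 6.245 - 2.576
z_β = -1.015

Power = Φ(z_β) = Φ(-1.015) ≈ 0.155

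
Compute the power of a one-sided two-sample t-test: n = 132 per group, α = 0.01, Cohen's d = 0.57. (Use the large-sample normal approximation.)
Power ≈ 0.99

Power calculation (two-sample t-test, normal approximation):
z_β = d · √(n/2) - z_α
z_β = 0.57 · √(132/2) - 2.326
z_β = 0.57 · 8.124 - 2.326
z_β = 2.304

Power = Φ(z_β) = Φ(2.304) ≈ 0.989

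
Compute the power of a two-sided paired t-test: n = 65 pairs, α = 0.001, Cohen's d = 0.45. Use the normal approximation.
Power ≈ 0.63

Power calculation (paired t-test, normal approximation):
z_β = d · √n - z_{α/2}
z_β = 0.45 · √65 - 3.291
z_β = 0.45 · 8.062 - 3.291
z_β = 0.337

Power = Φ(z_β) = Φ(0.337) ≈ 0.632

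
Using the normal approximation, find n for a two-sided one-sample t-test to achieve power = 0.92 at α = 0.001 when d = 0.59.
n = 64

Sample size formula (one-sample t-test, normal approximation):
n = ((z_{α/2} + z_β) / d)²

z_{α/2} = 3.291 (for α = 0.001, two-sided)
z_β = 1.405 (for power = 0.92)
d = 0.59

n = ((3.291 + 1.405) / 0.59)²
n = (7.959)²
n ≈ 63.35
Round up to the next whole number: n = 64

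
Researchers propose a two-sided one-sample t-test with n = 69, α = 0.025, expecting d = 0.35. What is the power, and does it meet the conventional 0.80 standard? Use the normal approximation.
Power ≈ 0.75; the study is underpowered (power < 0.80)

Power calculation (one-sample t-test, normal approximation):
z_β = d · √n - z_{α/2}
z_β = 0.35 · √69 - 2.241
z_β = 0.35 · 8.307 - 2.241
z_β = 0.666

Power = Φ(z_β) = Φ(0.666) ≈ 0.747

Effect size d = 0.35 is small by Cohen's convention (0.2/0.5/0.8).

Threshold: power ≥ 0.80 is conventionally adequate.
Power ≈ 0.75 → the study is underpowered (power < 0.80).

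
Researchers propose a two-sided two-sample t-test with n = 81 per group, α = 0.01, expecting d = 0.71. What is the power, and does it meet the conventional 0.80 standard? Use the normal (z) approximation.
Power ≈ 0.97; the study is adequately powered (power ≥ 0.80)

Power calculation (two-sample t-test, normal approximation):
z_β = d · √(n/2) - z_{α/2}
z_β = 0.71 · √(81/2) - 2.576
z_β = 0.71 · 6.364 - 2.576
z_β = 1.943

Power = Φ(z_β) = Φ(1.943) ≈ 0.974

Effect size d = 0.71 is medium by Cohen's convention (0.2/0.5/0.8).

Threshold: power ≥ 0.80 is conventionally adequate.
Power ≈ 0.97 → the study is adequately powered (power ≥ 0.80).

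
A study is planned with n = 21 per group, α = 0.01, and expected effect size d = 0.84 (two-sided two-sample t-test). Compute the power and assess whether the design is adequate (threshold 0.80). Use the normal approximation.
Power ≈ 0.56; the study is underpowered (power < 0.80)

Power calculation (two-sample t-test, normal approximation):
z_β = d · √(n/2) - z_{α/2}
z_β = 0.84 · √(21/2) - 2.576
z_β = 0.84 · 3.240 - 2.576
z_β = 0.146

Power = Φ(z_β) = Φ(0.146) ≈ 0.558

Effect size d = 0.84 is large by Cohen's convention (0.2/0.5/0.8).

Threshold: power ≥ 0.80 is conventionally adequate.
Power ≈ 0.56 → the study is underpowered (power < 0.80).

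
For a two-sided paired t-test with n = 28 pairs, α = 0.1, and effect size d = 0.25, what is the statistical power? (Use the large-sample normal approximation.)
Power ≈ 0.37

Power calculation (paired t-test, normal approximation):
z_β = d · √n - z_{α/2}
z_β = 0.25 · √28 - 1.645
z_β = 0.25 · 5.292 - 1.645
z_β = -0.322

Power = Φ(z_β) = Φ(-0.322) ≈ 0.374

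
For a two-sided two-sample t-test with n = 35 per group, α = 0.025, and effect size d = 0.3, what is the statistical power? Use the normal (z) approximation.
Power ≈ 0.16

Power calculation (two-sample t-test, normal approximation):
z_β = d · √(n/2) - z_{α/2}
z_β = 0.3 · √(35/2) - 2.241
z_β = 0.3 · 4.183 - 2.241
z_β = -0.986

Power = Φ(z_β) = Φ(-0.986) ≈ 0.162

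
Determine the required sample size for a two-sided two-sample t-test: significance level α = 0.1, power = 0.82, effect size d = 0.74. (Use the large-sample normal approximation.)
n = 24 per group

Sample size formula (two-sample t-test, normal approximation):
n = 2 · ((z_{α/2} + z_β) / d)²

z_{α/2} = 1.645 (for α = 0.1, two-sided)
z_β = 0.915 (for power = 0.82)
d = 0.74

n = 2 · ((1.645 + 0.915) / 0.74)²
n = 2 · (3.459)²
n ≈ 23.93
Round up to the next whole number: n = 24 per group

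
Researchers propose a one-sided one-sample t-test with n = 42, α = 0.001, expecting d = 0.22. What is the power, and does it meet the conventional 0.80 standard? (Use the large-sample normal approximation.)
Power ≈ 0.05; the study is underpowered (power < 0.80)

Power calculation (one-sample t-test, normal approximation):
z_β = d · √n - z_α
z_β = 0.22 · √42 - 3.090
z_β = 0.22 · 6.481 - 3.090
z_β = -1.664

Power = Φ(z_β) = Φ(-1.664) ≈ 0.048

Effect size d = 0.22 is small by Cohen's convention (0.2/0.5/0.8).

Threshold: power ≥ 0.80 is conventionally adequate.
Power ≈ 0.05 → the study is underpowered (power < 0.80).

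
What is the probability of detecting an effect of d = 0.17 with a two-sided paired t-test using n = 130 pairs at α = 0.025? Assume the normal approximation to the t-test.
Power ≈ 0.38

Power calculation (paired t-test, normal approximation):
z_β = d · √n - z_{α/2}
z_β = 0.17 · √130 - 2.241
z_β = 0.17 · 11.402 - 2.241
z_β = -0.303

Power = Φ(z_β) = Φ(-0.303) ≈ 0.381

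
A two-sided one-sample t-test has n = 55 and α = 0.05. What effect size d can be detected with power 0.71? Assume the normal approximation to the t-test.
d ≈ 0.34

Minimum detectable effect (one-sample t-test, normal approximation):
d = (z_{α/2} + z_β) / √n
d = (1.960 + 0.553) / √55
d = 2.513 / 7.416
d ≈ 0.34

By Cohen's convention (0.2 small / 0.5 medium / 0.8 large): small effect.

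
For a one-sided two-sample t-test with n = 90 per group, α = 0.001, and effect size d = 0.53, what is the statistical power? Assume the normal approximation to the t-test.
Power ≈ 0.68

Power calculation (two-sample t-test, normal approximation):
z_β = d · √(n/2) - z_α
z_β = 0.53 · √(90/2) - 3.090
z_β = 0.53 · 6.708 - 3.090
z_β = 0.465

Power = Φ(z_β) = Φ(0.465) ≈ 0.679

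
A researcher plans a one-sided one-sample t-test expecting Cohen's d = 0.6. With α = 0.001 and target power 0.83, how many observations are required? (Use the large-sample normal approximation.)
n = 46

Sample size formula (one-sample t-test, normal approximation):
n = ((z_α + z_β) / d)²

z_α = 3.090 (for α = 0.001, one-sided)
z_β = 0.954 (for power = 0.83)
d = 0.6

n = ((3.090 + 0.954) / 0.6)²
n = (6.740)²
n ≈ 45.43
Round up to the next whole number: n = 46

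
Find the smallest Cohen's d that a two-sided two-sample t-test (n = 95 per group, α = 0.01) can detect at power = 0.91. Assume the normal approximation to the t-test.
d ≈ 0.57

Minimum detectable effect (two-sample t-test, normal approximation):
d = (z_{α/2} + z_β) / √(n/2)
d = (2.576 + 1.341) / √(95/2)
d = 3.917 / 6.892
d ≈ 0.57

By Cohen's convention (0.2 small / 0.5 medium / 0.8 large): medium effect.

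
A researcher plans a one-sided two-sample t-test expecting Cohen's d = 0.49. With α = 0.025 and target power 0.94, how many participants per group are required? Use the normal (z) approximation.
n = 103 per group

Sample size formula (two-sample t-test, normal approximation):
n = 2 · ((z_α + z_β) / d)²

z_α = 1.960 (for α = 0.025, one-sided)
z_β = 1.555 (for power = 0.94)
d = 0.49

n = 2 · ((1.960 + 1.555) / 0.49)²
n = 2 · (7.173)²
n ≈ 102.90
Round up to the next whole number: n = 103 per group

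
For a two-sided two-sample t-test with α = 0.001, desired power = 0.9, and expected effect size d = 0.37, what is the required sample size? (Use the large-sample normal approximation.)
n = 306 per group

Sample size formula (two-sample t-test, normal approximation):
n = 2 · ((z_{α/2} + z_β) / d)²

z_{α/2} = 3.291 (for α = 0.001, two-sided)
z_β = 1.282 (for power = 0.9)
d = 0.37

n = 2 · ((3.291 + 1.282) / 0.37)²
n = 2 · (12.359)²
n ≈ 305.49
Round up to the next whole number: n = 306 per group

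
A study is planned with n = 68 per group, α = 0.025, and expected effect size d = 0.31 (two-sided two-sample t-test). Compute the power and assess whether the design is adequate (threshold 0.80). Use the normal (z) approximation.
Power ≈ 0.33; the study is underpowered (power < 0.80)

Power calculation (two-sample t-test, normal approximation):
z_β = d · √(n/2) - z_{α/2}
z_β = 0.31 · √(68/2) - 2.241
z_β = 0.31 · 5.831 - 2.241
z_β = -0.434

Power = Φ(z_β) = Φ(-0.434) ≈ 0.332

Effect size d = 0.31 is small by Cohen's convention (0.2/0.5/0.8).

Threshold: power ≥ 0.80 is conventionally adequate.
Power ≈ 0.33 → the study is underpowered (power < 0.80).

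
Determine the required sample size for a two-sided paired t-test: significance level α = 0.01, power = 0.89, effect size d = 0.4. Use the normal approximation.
n = 91 pairs

Sample size formula (paired t-test, normal approximation):
n = ((z_{α/2} + z_β) / d)²

z_{α/2} = 2.576 (for α = 0.01, two-sided)
z_β = 1.227 (for power = 0.89)
d = 0.4

n = ((2.576 + 1.227) / 0.4)²
n = (9.508)²
n ≈ 90.40
Round up to the next whole number: n = 91 pairs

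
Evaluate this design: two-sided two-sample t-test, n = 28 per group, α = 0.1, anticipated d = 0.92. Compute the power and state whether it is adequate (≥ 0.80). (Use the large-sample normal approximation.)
Power ≈ 0.96; the study is adequately powered (power ≥ 0.80)

Power calculation (two-sample t-test, normal approximation):
z_β = d · √(n/2) - z_{α/2}
z_β = 0.92 · √(28/2) - 1.645
z_β = 0.92 · 3.742 - 1.645
z_β = 1.797

Power = Φ(z_β) = Φ(1.797) ≈ 0.964

Effect size d = 0.92 is large by Cohen's convention (0.2/0.5/0.8).

Threshold: power ≥ 0.80 is conventionally adequate.
Power ≈ 0.96 → the study is adequately powered (power ≥ 0.80).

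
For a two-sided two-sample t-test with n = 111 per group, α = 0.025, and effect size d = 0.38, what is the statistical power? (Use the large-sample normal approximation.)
Power ≈ 0.72

Power calculation (two-sample t-test, normal approximation):
z_β = d · √(n/2) - z_{α/2}
z_β = 0.38 · √(111/2) - 2.241
z_β = 0.38 · 7.450 - 2.241
z_β = 0.590

Power = Φ(z_β) = Φ(0.590) ≈ 0.722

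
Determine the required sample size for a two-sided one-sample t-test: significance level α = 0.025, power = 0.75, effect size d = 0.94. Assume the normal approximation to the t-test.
n = 10

Sample size formula (one-sample t-test, normal approximation):
n = ((z_{α/2} + z_β) / d)²

z_{α/2} = 2.241 (for α = 0.025, two-sided)
z_β = 0.674 (for power = 0.75)
d = 0.94

n = ((2.241 + 0.674) / 0.94)²
n = (3.101)²
n ≈ 9.62
Round up to the next whole number: n = 10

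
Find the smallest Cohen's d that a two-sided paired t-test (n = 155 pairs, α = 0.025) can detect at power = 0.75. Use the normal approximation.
d ≈ 0.23

Minimum detectable effect (paired t-test, normal approximation):
d = (z_{α/2} + z_β) / √n
d = (2.241 + 0.674) / √155
d = 2.916 / 12.450
d ≈ 0.23

By Cohen's convention (0.2 small / 0.5 medium / 0.8 large): small effect.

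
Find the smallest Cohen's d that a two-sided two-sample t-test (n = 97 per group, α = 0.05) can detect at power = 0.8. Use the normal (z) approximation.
d ≈ 0.40

Minimum detectable effect (two-sample t-test, normal approximation):
d = (z_{α/2} + z_β) / √(n/2)
d = (1.960 + 0.842) / √(97/2)
d = 2.802 / 6.964
d ≈ 0.40

By Cohen's convention (0.2 small / 0.5 medium / 0.8 large): small effect.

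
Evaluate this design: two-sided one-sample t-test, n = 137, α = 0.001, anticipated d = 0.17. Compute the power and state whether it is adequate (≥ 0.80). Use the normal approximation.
Power ≈ 0.10; the study is underpowered (power < 0.80)

Power calculation (one-sample t-test, normal approximation):
z_β = d · √n - z_{α/2}
z_β = 0.17 · √137 - 3.291
z_β = 0.17 · 11.705 - 3.291
z_β = -1.301

Power = Φ(z_β) = Φ(-1.301) ≈ 0.097

Effect size d = 0.17 is very small by Cohen's convention (0.2/0.5/0.8).

Threshold: power ≥ 0.80 is conventionally adequate.
Power ≈ 0.10 → the study is underpowered (power < 0.80).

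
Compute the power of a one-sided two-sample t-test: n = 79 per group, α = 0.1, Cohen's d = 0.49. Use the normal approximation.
Power ≈ 0.96

Power calculation (two-sample t-test, normal approximation):
z_β = d · √(n/2) - z_α
z_β = 0.49 · √(79/2) - 1.282
z_β = 0.49 · 6.285 - 1.282
z_β = 1.798

Power = Φ(z_β) = Φ(1.798) ≈ 0.964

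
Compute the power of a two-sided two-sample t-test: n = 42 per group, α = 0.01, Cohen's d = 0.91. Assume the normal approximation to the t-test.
Power ≈ 0.94

Power calculation (two-sample t-test, normal approximation):
z_β = d · √(n/2) - z_{α/2}
z_β = 0.91 · √(42/2) - 2.576
z_β = 0.91 · 4.583 - 2.576
z_β = 1.594

Power = Φ(z_β) = Φ(1.594) ≈ 0.945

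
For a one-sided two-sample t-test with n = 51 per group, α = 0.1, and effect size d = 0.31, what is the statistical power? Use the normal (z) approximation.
Power ≈ 0.61

Power calculation (two-sample t-test, normal approximation):
z_β = d · √(n/2) - z_α
z_β = 0.31 · √(51/2) - 1.282
z_β = 0.31 · 5.050 - 1.282
z_β = 0.284

Power = Φ(z_β) = Φ(0.284) ≈ 0.612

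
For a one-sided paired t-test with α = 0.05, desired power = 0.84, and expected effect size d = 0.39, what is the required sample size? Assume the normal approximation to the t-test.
n = 46 pairs

Sample size formula (paired t-test, normal approximation):
n = ((z_α + z_β) / d)²

z_α = 1.645 (for α = 0.05, one-sided)
z_β = 0.994 (for power = 0.84)
d = 0.39

n = ((1.645 + 0.994) / 0.39)²
n = (6.767)²
n ≈ 45.79
Round up to the next whole number: n = 46 pairs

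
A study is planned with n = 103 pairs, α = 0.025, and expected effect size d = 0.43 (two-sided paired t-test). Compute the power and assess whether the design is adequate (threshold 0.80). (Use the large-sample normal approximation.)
Power ≈ 0.98; the study is adequately powered (power ≥ 0.80)

Power calculation (paired t-test, normal approximation):
z_β = d · √n - z_{α/2}
z_β = 0.43 · √103 - 2.241
z_β = 0.43 · 10.149 - 2.241
z_β = 2.123

Power = Φ(z_β) = Φ(2.123) ≈ 0.983

Effect size d = 0.43 is small by Cohen's convention (0.2/0.5/0.8).

Threshold: power ≥ 0.80 is conventionally adequate.
Power ≈ 0.98 → the study is adequately powered (power ≥ 0.80).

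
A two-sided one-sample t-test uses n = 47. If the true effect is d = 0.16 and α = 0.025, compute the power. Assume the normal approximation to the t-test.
Power ≈ 0.13

Power calculation (one-sample t-test, normal approximation):
z_β = d · √n - z_{α/2}
z_β = 0.16 · √47 - 2.241
z_β = 0.16 · 6.856 - 2.241
z_β = -1.144

Power = Φ(z_β) = Φ(-1.144) ≈ 0.126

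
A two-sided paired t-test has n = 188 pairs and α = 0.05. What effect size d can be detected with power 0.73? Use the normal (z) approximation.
d ≈ 0.19

Minimum detectable effect (paired t-test, normal approximation):
d = (z_{α/2} + z_β) / √n
d = (1.960 + 0.613) / √188
d = 2.573 / 13.711
d ≈ 0.19

By Cohen's convention (0.2 small / 0.5 medium / 0.8 large): very small effect.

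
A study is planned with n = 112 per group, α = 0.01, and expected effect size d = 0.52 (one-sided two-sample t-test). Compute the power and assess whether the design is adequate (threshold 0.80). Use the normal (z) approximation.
Power ≈ 0.94; the study is adequately powered (power ≥ 0.80)

Power calculation (two-sample t-test, normal approximation):
z_β = d · √(n/2) - z_α
z_β = 0.52 · √(112/2) - 2.326
z_β = 0.52 · 7.483 - 2.326
z_β = 1.565

Power = Φ(z_β) = Φ(1.565) ≈ 0.941

Effect size d = 0.52 is medium by Cohen's convention (0.2/0.5/0.8).

Threshold: power ≥ 0.80 is conventionally adequate.
Power ≈ 0.94 → the study is adequately powered (power ≥ 0.80).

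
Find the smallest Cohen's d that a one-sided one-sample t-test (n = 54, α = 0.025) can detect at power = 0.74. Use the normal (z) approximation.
d ≈ 0.35

Minimum detectable effect (one-sample t-test, normal approximation):
d = (z_α + z_β) / √n
d = (1.960 + 0.643) / √54
d = 2.603 / 7.348
d ≈ 0.35

By Cohen's convention (0.2 small / 0.5 medium / 0.8 large): small effect.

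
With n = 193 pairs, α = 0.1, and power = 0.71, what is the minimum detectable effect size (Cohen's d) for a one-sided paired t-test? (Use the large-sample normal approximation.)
d ≈ 0.13

Minimum detectable effect (paired t-test, normal approximation):
d = (z_α + z_β) / √n
d = (1.282 + 0.553) / √193
d = 1.835 / 13.892
d ≈ 0.13

By Cohen's convention (0.2 small / 0.5 medium / 0.8 large): very small effect.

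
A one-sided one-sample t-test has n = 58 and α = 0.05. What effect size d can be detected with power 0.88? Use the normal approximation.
d ≈ 0.37

Minimum detectable effect (one-sample t-test, normal approximation):
d = (z_α + z_β) / √n
d = (1.645 + 1.175) / √58
d = 2.820 / 7.616
d ≈ 0.37

By Cohen's convention (0.2 small / 0.5 medium / 0.8 large): small effect.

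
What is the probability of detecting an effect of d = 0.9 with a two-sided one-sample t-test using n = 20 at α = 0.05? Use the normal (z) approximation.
Power ≈ 0.98

Power calculation (one-sample t-test, normal approximation):
z_β = d · √n - z_{α/2}
z_β = 0.9 · √20 - 1.960
z_β = 0.9 · 4.472 - 1.960
z_β = 2.065

Power = Φ(z_β) = Φ(2.065) ≈ 0.981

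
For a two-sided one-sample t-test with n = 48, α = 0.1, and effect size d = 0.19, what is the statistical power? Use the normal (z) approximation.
Power ≈ 0.37

Power calculation (one-sample t-test, normal approximation):
z_β = d · √n - z_{α/2}
z_β = 0.19 · √48 - 1.645
z_β = 0.19 · 6.928 - 1.645
z_β = -0.328

Power = Φ(z_β) = Φ(-0.328) ≈ 0.371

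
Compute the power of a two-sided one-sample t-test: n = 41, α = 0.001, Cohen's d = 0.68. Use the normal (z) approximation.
Power ≈ 0.86

Power calculation (one-sample t-test, normal approximation):
z_β = d · √n - z_{α/2}
z_β = 0.68 · √41 - 3.291
z_β = 0.68 · 6.403 - 3.291
z_β = 1.064

Power = Φ(z_β) = Φ(1.064) ≈ 0.856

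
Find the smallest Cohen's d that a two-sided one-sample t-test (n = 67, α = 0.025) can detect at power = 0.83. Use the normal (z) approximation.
d ≈ 0.39

Minimum detectable effect (one-sample t-test, normal approximation):
d = (z_{α/2} + z_β) / √n
d = (2.241 + 0.954) / √67
d = 3.196 / 8.185
d ≈ 0.39

By Cohen's convention (0.2 small / 0.5 medium / 0.8 large): small effect.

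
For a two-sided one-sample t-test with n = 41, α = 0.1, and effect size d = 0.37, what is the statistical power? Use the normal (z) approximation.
Power ≈ 0.77

Power calculation (one-sample t-test, normal approximation):
z_β = d · √n - z_{α/2}
z_β = 0.37 · √41 - 1.645
z_β = 0.37 · 6.403 - 1.645
z_β = 0.724

Power = Φ(z_β) = Φ(0.724) ≈ 0.766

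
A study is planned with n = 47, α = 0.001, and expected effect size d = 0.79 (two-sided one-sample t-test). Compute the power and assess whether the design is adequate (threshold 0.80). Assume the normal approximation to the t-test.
Power ≈ 0.98; the study is adequately powered (power ≥ 0.80)

Power calculation (one-sample t-test, normal approximation):
z_β = d · √n - z_{α/2}
z_β = 0.79 · √47 - 3.291
z_β = 0.79 · 6.856 - 3.291
z_β = 2.125

Power = Φ(z_β) = Φ(2.125) ≈ 0.983

Effect size d = 0.79 is medium by Cohen's convention (0.2/0.5/0.8).

Threshold: power ≥ 0.80 is conventionally adequate.
Power ≈ 0.98 → the study is adequately powered (power ≥ 0.80).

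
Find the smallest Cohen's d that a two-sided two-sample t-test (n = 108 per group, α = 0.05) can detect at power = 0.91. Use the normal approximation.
d ≈ 0.45

Minimum detectable effect (two-sample t-test, normal approximation):
d = (z_{α/2} + z_β) / √(n/2)
d = (1.960 + 1.341) / √(108/2)
d = 3.301 / 7.348
d ≈ 0.45

By Cohen's convention (0.2 small / 0.5 medium / 0.8 large): small effect.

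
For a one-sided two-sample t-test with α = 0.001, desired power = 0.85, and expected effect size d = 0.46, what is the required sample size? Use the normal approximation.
n = 161 per group

Sample size formula (two-sample t-test, normal approximation):
n = 2 · ((z_α + z_β) / d)²

z_α = 3.090 (for α = 0.001, one-sided)
z_β = 1.036 (for power = 0.85)
d = 0.46

n = 2 · ((3.090 + 1.036) / 0.46)²
n = 2 · (8.970)²
n ≈ 160.92
Round up to the next whole number: n = 161 per group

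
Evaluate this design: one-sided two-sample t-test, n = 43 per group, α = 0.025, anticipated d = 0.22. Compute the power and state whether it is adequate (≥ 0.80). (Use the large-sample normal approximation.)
Power ≈ 0.17; the study is underpowered (power < 0.80)

Power calculation (two-sample t-test, normal approximation):
z_β = d · √(n/2) - z_α
z_β = 0.22 · √(43/2) - 1.960
z_β = 0.22 · 4.637 - 1.960
z_β = -0.940

Power = Φ(z_β) = Φ(-0.940) ≈ 0.174

Effect size d = 0.22 is small by Cohen's convention (0.2/0.5/0.8).

Threshold: power ≥ 0.80 is conventionally adequate.
Power ≈ 0.17 → the study is underpowered (power < 0.80).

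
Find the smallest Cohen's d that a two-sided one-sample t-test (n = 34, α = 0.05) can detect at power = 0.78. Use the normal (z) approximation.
d ≈ 0.47

Minimum detectable effect (one-sample t-test, normal approximation):
d = (z_{α/2} + z_β) / √n
d = (1.960 + 0.772) / √34
d = 2.732 / 5.831
d ≈ 0.47

By Cohen's convention (0.2 small / 0.5 medium / 0.8 large): small effect.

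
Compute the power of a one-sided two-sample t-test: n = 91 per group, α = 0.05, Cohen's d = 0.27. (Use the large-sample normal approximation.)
Power ≈ 0.57

Power calculation (two-sample t-test, normal approximation):
z_β = d · √(n/2) - z_α
z_β = 0.27 · √(91/2) - 1.645
z_β = 0.27 · 6.745 - 1.645
z_β = 0.176

Power = Φ(z_β) = Φ(0.176) ≈ 0.570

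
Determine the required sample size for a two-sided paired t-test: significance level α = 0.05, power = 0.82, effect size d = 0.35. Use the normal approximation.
n = 68 pairs

Sample size formula (paired t-test, normal approximation):
n = ((z_{α/2} + z_β) / d)²

z_{α/2} = 1.960 (for α = 0.05, two-sided)
z_β = 0.915 (for power = 0.82)
d = 0.35

n = ((1.960 + 0.915) / 0.35)²
n = (8.214)²
n ≈ 67.47
Round up to the next whole number: n = 68 pairs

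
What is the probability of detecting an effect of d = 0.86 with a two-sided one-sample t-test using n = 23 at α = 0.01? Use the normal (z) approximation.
Power ≈ 0.94

Power calculation (one-sample t-test, normal approximation):
z_β = d · √n - z_{α/2}
z_β = 0.86 · √23 - 2.576
z_β = 0.86 · 4.796 - 2.576
z_β = 1.549

Power = Φ(z_β) = Φ(1.549) ≈ 0.939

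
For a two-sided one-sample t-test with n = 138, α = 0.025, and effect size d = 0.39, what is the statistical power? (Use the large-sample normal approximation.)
Power ≈ 0.99

Power calculation (one-sample t-test, normal approximation):
z_β = d · √n - z_{α/2}
z_β = 0.39 · √138 - 2.241
z_β = 0.39 · 11.747 - 2.241
z_β = 2.340

Power = Φ(z_β) = Φ(2.340) ≈ 0.990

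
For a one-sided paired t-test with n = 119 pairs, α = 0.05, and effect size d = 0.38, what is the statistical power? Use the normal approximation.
Power ≈ 0.99

Power calculation (paired t-test, normal approximation):
z_β = d · √n - z_α
z_β = 0.38 · √119 - 1.645
z_β = 0.38 · 10.909 - 1.645
z_β = 2.500

Power = Φ(z_β) = Φ(2.500) ≈ 0.994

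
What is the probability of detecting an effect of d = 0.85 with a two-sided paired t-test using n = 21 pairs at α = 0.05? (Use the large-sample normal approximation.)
Power ≈ 0.97

Power calculation (paired t-test, normal approximation):
z_β = d · √n - z_{α/2}
z_β = 0.85 · √21 - 1.960
z_β = 0.85 · 4.583 - 1.960
z_β = 1.935

Power = Φ(z_β) = Φ(1.935) ≈ 0.974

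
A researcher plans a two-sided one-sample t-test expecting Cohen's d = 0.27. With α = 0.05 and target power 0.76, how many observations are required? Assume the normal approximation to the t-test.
n = 98

Sample size formula (one-sample t-test, normal approximation):
n = ((z_{α/2} + z_β) / d)²

z_{α/2} = 1.960 (for α = 0.05, two-sided)
z_β = 0.706 (for power = 0.76)
d = 0.27

n = ((1.960 + 0.706) / 0.27)²
n = (9.874)²
n ≈ 97.50
Round up to the next whole number: n = 98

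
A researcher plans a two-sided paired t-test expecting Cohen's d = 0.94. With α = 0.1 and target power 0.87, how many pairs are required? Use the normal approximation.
n = 9 pairs

Sample size formula (paired t-test, normal approximation):
n = ((z_{α/2} + z_β) / d)²

z_{α/2} = 1.645 (for α = 0.1, two-sided)
z_β = 1.126 (for power = 0.87)
d = 0.94

n = ((1.645 + 1.126) / 0.94)²
n = (2.948)²
n ≈ 8.69
Round up to the next whole number: n = 9 pairs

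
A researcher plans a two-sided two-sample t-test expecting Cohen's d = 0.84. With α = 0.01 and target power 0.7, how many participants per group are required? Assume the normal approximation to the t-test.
n = 28 per group

Sample size formula (two-sample t-test, normal approximation):
n = 2 · ((z_{α/2} + z_β) / d)²

z_{α/2} = 2.576 (for α = 0.01, two-sided)
z_β = 0.524 (for power = 0.7)
d = 0.84

n = 2 · ((2.576 + 0.524) / 0.84)²
n = 2 · (3.690)²
n ≈ 27.23
Round up to the next whole number: n = 28 per group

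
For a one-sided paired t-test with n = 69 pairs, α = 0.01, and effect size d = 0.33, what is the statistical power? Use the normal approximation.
Power ≈ 0.66

Power calculation (paired t-test, normal approximation):
z_β = d · √n - z_α
z_β = 0.33 · √69 - 2.326
z_β = 0.33 · 8.307 - 2.326
z_β = 0.415

Power = Φ(z_β) = Φ(0.415) ≈ 0.661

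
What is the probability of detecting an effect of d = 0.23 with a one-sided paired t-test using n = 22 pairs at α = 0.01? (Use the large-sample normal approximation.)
Power ≈ 0.11

Power calculation (paired t-test, normal approximation):
z_β = d · √n - z_α
z_β = 0.23 · √22 - 2.326
z_β = 0.23 · 4.690 - 2.326
z_β = -1.248

Power = Φ(z_β) = Φ(-1.248) ≈ 0.106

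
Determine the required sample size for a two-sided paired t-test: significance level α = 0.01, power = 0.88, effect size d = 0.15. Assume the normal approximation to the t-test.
n = 626 pairs

Sample size formula (paired t-test, normal approximation):
n = ((z_{α/2} + z_β) / d)²

z_{α/2} = 2.576 (for α = 0.01, two-sided)
z_β = 1.175 (for power = 0.88)
d = 0.15

n = ((2.576 + 1.175) / 0.15)²
n = (25.007)²
n ≈ 625.35
Round up to the next whole number: n = 626 pairs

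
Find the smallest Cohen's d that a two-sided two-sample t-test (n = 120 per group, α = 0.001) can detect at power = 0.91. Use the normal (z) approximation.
d ≈ 0.60

Minimum detectable effect (two-sample t-test, normal approximation):
d = (z_{α/2} + z_β) / √(n/2)
d = (3.291 + 1.341) / √(120/2)
d = 4.631 / 7.746
d ≈ 0.60

By Cohen's convention (0.2 small / 0.5 medium / 0.8 large): medium effect.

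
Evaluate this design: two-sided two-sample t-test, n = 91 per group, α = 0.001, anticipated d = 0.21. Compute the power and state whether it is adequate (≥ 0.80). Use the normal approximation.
Power ≈ 0.03; the study is underpowered (power < 0.80)

Power calculation (two-sample t-test, normal approximation):
z_β = d · √(n/2) - z_{α/2}
z_β = 0.21 · √(91/2) - 3.291
z_β = 0.21 · 6.745 - 3.291
z_β = -1.874

Power = Φ(z_β) = Φ(-1.874) ≈ 0.030

Effect size d = 0.21 is small by Cohen's convention (0.2/0.5/0.8).

Threshold: power ≥ 0.80 is conventionally adequate.
Power ≈ 0.03 → the study is underpowered (power < 0.80).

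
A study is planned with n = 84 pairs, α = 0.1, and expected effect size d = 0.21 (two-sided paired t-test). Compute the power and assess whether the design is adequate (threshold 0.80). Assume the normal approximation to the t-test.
Power ≈ 0.61; the study is underpowered (power < 0.80)

Power calculation (paired t-test, normal approximation):
z_β = d · √n - z_{α/2}
z_β = 0.21 · √84 - 1.645
z_β = 0.21 · 9.165 - 1.645
z_β = 0.280

Power = Φ(z_β) = Φ(0.280) ≈ 0.610

Effect size d = 0.21 is small by Cohen's convention (0.2/0.5/0.8).

Threshold: power ≥ 0.80 is conventionally adequate.
Power ≈ 0.61 → the study is underpowered (power < 0.80).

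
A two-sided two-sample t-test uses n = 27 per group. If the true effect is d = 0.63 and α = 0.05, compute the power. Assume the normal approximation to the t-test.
Power ≈ 0.64

Power calculation (two-sample t-test, normal approximation):
z_β = d · √(n/2) - z_{α/2}
z_β = 0.63 · √(27/2) - 1.960
z_β = 0.63 · 3.674 - 1.960
z_β = 0.355

Power = Φ(z_β) = Φ(0.355) ≈ 0.639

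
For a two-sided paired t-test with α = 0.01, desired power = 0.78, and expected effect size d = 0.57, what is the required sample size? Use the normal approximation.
n = 35 pairs

Sample size formula (paired t-test, normal approximation):
n = ((z_{α/2} + z_β) / d)²

z_{α/2} = 2.576 (for α = 0.01, two-sided)
z_β = 0.772 (for power = 0.78)
d = 0.57

n = ((2.576 + 0.772) / 0.57)²
n = (5.874)²
n ≈ 34.50
Round up to the next whole number: n = 35 pairs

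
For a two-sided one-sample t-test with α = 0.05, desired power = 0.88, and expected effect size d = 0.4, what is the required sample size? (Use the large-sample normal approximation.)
n = 62

Sample size formula (one-sample t-test, normal approximation):
n = ((z_{α/2} + z_β) / d)²

z_{α/2} = 1.960 (for α = 0.05, two-sided)
z_β = 1.175 (for power = 0.88)
d = 0.4

n = ((1.960 + 1.175) / 0.4)²
n = (7.838)²
n ≈ 61.43
Round up to the next whole number: n = 62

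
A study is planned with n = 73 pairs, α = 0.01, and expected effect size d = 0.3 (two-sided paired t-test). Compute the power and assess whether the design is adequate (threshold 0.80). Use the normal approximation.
Power ≈ 0.49; the study is underpowered (power < 0.80)

Power calculation (paired t-test, normal approximation):
z_β = d · √n - z_{α/2}
z_β = 0.3 · √73 - 2.576
z_β = 0.3 · 8.544 - 2.576
z_β = -0.013

Power = Φ(z_β) = Φ(-0.013) ≈ 0.495

Effect size d = 0.3 is small by Cohen's convention (0.2/0.5/0.8).

Threshold: power ≥ 0.80 is conventionally adequate.
Power ≈ 0.49 → the study is underpowered (power < 0.80).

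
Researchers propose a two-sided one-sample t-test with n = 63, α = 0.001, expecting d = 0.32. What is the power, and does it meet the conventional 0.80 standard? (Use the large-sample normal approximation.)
Power ≈ 0.23; the study is underpowered (power < 0.80)

Power calculation (one-sample t-test, normal approximation):
z_β = d · √n - z_{α/2}
z_β = 0.32 · √63 - 3.291
z_β = 0.32 · 7.937 - 3.291
z_β = -0.751

Power = Φ(z_β) = Φ(-0.751) ≈ 0.226

Effect size d = 0.32 is small by Cohen's convention (0.2/0.5/0.8).

Threshold: power ≥ 0.80 is conventionally adequate.
Power ≈ 0.23 → the study is underpowered (power < 0.80).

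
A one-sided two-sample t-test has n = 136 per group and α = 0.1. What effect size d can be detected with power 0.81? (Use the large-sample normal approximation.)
d ≈ 0.26

Minimum detectable effect (two-sample t-test, normal approximation):
d = (z_α + z_β) / √(n/2)
d = (1.282 + 0.878) / √(136/2)
d = 2.159 / 8.246
d ≈ 0.26

By Cohen's convention (0.2 small / 0.5 medium / 0.8 large): small effect.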